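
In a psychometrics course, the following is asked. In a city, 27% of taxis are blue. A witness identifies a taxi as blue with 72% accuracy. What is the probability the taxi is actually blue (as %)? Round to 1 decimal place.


P(blue | says blue) = P(says blue | blue)*P(blue) / [P(says blue | blue)*P(blue) + P(says blue | not blue)*P(not blue)]
Numerator = 0.72 * 0.27 = 0.1944
False identification = 0.28 * 0.73 = 0.2044
P = 0.1944 / (0.1944 + 0.2044)
= 0.1944 / 0.3988
As percentage = 48.7


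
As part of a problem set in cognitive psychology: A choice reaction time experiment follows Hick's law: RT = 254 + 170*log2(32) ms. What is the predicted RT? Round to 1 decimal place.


RT = 254 + 170 * log2(32)
log2(32) = 5.0
RT = 254 + 170 * 5.0
= 254 + 850.0
= 1104.0 ms


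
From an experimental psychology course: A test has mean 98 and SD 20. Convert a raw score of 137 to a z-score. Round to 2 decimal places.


z = (X - mu) / sigma
= (137 - 98) / 20
= 39 / 20
= 1.95


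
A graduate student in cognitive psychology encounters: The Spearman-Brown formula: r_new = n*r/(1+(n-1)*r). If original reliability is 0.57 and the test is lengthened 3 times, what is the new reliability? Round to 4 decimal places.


r_new = n*r / (1 + (n-1)*r)
Numerator = 3 * 0.57 = 1.71
Denominator = 1 + 2 * 0.57 = 2.14
r_new = 1.71 / 2.14
= 0.7991


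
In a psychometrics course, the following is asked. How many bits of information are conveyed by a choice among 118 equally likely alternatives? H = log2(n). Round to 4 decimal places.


H = log2(n)
H = log2(118)
= 6.8826


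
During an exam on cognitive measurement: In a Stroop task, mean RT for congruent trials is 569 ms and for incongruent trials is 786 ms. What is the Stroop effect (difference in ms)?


Stroop effect = RT(incongruent) - RT(congruent)
= 786 - 569
= 217 ms


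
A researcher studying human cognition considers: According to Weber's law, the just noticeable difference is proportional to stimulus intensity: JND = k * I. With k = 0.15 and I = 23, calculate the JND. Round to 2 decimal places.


JND = k * I
JND = 0.15 * 23
= 3.45


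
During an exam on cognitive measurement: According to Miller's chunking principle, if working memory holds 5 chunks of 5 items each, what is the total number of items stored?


Total items = chunks * items_per_chunk
= 5 * 5
= 25


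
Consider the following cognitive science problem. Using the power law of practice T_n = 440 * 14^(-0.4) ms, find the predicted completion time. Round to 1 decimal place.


T_n = 440 * 14^(-0.4)
14^(-0.4) = 0.347976
T_n = 440 * 0.347976
= 153.1 ms


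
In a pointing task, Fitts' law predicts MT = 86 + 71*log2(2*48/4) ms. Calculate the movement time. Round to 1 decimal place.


MT = 86 + 71 * log2(2*48/4)
2D/W = 24.0
log2(24.0) = 4.585
MT = 86 + 71 * 4.585
= 411.5 ms


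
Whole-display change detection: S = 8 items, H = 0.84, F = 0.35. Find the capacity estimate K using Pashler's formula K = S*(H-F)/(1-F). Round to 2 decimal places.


K = S * (H - F) / (1 - F)
H - F = 0.49
1 - F = 0.65
K = 8 * 0.49 / 0.65
= 6.03


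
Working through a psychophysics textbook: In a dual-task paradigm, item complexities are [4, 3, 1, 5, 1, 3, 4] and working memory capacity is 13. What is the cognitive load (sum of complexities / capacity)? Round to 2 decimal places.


Total complexity = 4 + 3 + 1 + 5 + 1 + 3 + 4 = 21
Load = total / capacity = 21 / 13
= 1.62


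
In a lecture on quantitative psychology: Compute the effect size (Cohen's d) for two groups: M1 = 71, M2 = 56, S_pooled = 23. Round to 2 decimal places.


Cohen's d = (M1 - M2) / S_pooled
= (71 - 56) / 23
= 15 / 23
= 0.65


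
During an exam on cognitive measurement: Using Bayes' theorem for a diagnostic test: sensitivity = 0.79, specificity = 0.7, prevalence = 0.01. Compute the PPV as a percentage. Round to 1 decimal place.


PPV = (sens * prev) / (sens * prev + (1-spec) * (1-prev))
Numerator = 0.79 * 0.01 = 0.0079
P(positive and no disease) = (1 - spec) * (1 - prev) = (1 - 0.7) * (1 - 0.01) = 0.297
Denominator = 0.0079 + 0.297 = 0.3049
PPV = 0.0079 / 0.3049 = 0.02591
As percentage = 2.6


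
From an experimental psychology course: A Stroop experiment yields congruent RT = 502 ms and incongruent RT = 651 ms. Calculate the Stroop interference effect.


Stroop effect = RT(incongruent) - RT(congruent)
= 651 - 502
= 149 ms


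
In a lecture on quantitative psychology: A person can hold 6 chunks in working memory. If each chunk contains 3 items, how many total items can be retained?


Total items = chunks * items_per_chunk
= 6 * 3
= 18


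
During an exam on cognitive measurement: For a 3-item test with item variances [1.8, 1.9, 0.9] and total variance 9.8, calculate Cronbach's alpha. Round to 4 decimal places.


alpha = (k/(k-1)) * (1 - sum(s_i^2)/s_total^2)
sum(item variances) = 4.6
k/(k-1) = 3/2 = 1.5
1 - 4.6/9.8 = 1 - 0.469388 = 0.530612
alpha = 1.5 * 0.530612
= 0.7959


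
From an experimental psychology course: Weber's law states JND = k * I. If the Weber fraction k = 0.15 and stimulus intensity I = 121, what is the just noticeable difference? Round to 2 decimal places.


JND = k * I
JND = 0.15 * 121
= 18.15


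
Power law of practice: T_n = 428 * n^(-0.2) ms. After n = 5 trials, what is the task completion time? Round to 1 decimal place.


T_n = 428 * 5^(-0.2)
5^(-0.2) = 0.72478
T_n = 428 * 0.72478
= 310.2 ms


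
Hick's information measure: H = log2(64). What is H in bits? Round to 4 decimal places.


H = log2(n)
H = log2(64)
= 6.0000


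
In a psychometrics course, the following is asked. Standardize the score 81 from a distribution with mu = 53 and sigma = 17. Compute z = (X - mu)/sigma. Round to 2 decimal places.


z = (X - mu) / sigma
= (81 - 53) / 17
= 28 / 17
= 1.65


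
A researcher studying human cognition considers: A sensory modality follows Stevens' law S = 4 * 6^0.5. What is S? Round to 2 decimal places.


S = 4 * 6^0.5
6^0.5 = 2.4495
S = 4 * 2.4495
= 9.80


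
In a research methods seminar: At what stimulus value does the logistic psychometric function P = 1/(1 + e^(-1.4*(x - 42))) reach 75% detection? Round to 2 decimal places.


At P = 0.75: 0.75 = 1/(1 + e^(-k*(x-x0)))
Solving: e^(-k*(x-x0)) = 1/3
x = x0 + ln(3)/k
ln(3) = 1.0986
x = 42 + 1.0986/1.4
= 42 + 0.7847
= 42.78


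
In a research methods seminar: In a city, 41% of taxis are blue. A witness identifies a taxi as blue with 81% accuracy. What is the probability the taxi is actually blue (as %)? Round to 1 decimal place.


P(blue | says blue) = P(says blue | blue)*P(blue) / [P(says blue | blue)*P(blue) + P(says blue | not blue)*P(not blue)]
Numerator = 0.81 * 0.41 = 0.3321
False identification = 0.19 * 0.59 = 0.1121
P = 0.3321 / (0.3321 + 0.1121)
= 0.3321 / 0.4442
As percentage = 74.8


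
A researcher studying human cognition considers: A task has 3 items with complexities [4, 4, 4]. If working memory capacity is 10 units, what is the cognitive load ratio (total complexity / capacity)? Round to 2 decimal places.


Total complexity = 4 + 4 + 4 = 12
Load = total / capacity = 12 / 10
= 1.20


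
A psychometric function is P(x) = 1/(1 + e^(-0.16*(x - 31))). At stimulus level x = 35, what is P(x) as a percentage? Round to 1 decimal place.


P(x) = 1/(1 + e^(-0.16*(35 - 31)))
Exponent = -0.16 * 4 = -0.64
e^(-0.64) = 0.527292
P = 1/(1 + 0.527292) = 0.654754
Percentage = 65.5


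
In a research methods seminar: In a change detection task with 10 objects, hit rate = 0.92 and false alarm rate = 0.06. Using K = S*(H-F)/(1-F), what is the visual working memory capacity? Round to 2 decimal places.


K = S * (H - F) / (1 - F)
H - F = 0.86
1 - F = 0.94
K = 10 * 0.86 / 0.94
= 9.15


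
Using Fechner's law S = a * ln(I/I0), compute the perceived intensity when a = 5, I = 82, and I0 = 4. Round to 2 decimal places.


S = 5 * ln(82/4)
I/I0 = 20.5
ln(20.5) = 3.0204
S = 5 * 3.0204
= 15.10


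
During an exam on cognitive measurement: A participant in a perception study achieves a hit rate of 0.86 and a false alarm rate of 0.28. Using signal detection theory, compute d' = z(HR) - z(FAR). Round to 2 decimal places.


d' = z(HR) - z(FAR)
z(0.86) = 1.0803
z(0.28) = -0.5828
d' = 1.0803 - -0.5828
= 1.66


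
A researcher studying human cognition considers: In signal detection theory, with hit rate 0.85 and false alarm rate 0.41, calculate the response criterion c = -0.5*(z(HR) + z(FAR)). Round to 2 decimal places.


c = -0.5 * (z(HR) + z(FAR))
z(0.85) = 1.0364
z(0.41) = -0.2275
c = -0.5 * (1.0364 + -0.2275)
= -0.5 * 0.8089
= -0.40


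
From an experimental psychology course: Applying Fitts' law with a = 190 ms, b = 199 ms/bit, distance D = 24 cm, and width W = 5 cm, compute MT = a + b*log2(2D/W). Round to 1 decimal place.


MT = 190 + 199 * log2(2*24/5)
2D/W = 9.6
log2(9.6) = 3.263
MT = 190 + 199 * 3.263
= 839.3 ms


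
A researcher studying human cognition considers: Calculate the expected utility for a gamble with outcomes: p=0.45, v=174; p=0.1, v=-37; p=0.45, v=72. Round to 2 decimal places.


EU = sum(p_i * v_i)
0.45 * 174 = 78.3
0.1 * -37 = -3.7
0.45 * 72 = 32.4
EU = 78.3 + -3.7 + 32.4
= 107.00


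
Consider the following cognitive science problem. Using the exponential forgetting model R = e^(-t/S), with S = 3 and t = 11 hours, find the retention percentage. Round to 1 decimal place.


R = e^(-t/S)
-t/S = -11/3 = -3.666667
R = e^(-3.666667) = 0.025562
Percentage = 0.025562 * 100
= 2.6


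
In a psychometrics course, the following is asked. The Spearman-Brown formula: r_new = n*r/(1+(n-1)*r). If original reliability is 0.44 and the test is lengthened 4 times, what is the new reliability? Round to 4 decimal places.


r_new = n*r / (1 + (n-1)*r)
Numerator = 4 * 0.44 = 1.76
Denominator = 1 + 3 * 0.44 = 2.32
r_new = 1.76 / 2.32
= 0.7586


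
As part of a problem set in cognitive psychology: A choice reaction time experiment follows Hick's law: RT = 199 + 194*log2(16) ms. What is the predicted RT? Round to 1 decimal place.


RT = 199 + 194 * log2(16)
log2(16) = 4.0
RT = 199 + 194 * 4.0
= 199 + 776.0
= 975.0 ms


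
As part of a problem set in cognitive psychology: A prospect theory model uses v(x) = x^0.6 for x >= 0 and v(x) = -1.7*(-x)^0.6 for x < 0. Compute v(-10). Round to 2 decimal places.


Since x = -10 < 0, use v(x) = -lambda*(-x)^alpha
(-x) = 10
10^0.6 = 3.9811
v(-10) = -1.7 * 3.9811
= -6.77


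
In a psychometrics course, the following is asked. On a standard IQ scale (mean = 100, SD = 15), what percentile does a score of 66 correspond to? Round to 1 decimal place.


z = (IQ - mean) / SD
z = (66 - 100) / 15 = -2.2667
Percentile = Phi(-2.2667) * 100
Phi(-2.2667) = 0.011704
= 1.2


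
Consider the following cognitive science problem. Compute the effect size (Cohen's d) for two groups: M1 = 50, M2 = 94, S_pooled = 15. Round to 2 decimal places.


Cohen's d = (M1 - M2) / S_pooled
= (50 - 94) / 15
= -44 / 15
= -2.93


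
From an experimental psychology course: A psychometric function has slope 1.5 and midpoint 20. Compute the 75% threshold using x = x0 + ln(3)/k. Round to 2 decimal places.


At P = 0.75: 0.75 = 1/(1 + e^(-k*(x-x0)))
Solving: e^(-k*(x-x0)) = 1/3
x = x0 + ln(3)/k
ln(3) = 1.0986
x = 20 + 1.0986/1.5
= 20 + 0.7324
= 20.73


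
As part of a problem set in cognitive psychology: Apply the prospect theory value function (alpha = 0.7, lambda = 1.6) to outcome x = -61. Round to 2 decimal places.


Since x = -61 < 0, use v(x) = -lambda*(-x)^alpha
(-x) = 61
61^0.7 = 17.7718
v(-61) = -1.6 * 17.7718
= -28.43


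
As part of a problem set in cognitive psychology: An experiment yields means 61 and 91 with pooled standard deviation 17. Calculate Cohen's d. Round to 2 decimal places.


Cohen's d = (M1 - M2) / S_pooled
= (61 - 91) / 17
= -30 / 17
= -1.76


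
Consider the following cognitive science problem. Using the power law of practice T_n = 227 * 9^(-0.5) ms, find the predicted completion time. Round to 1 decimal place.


T_n = 227 * 9^(-0.5)
9^(-0.5) = 0.333333
T_n = 227 * 0.333333
= 75.7 ms


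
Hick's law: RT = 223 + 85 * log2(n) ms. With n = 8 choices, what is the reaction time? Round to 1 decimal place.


RT = 223 + 85 * log2(8)
log2(8) = 3.0
RT = 223 + 85 * 3.0
= 223 + 255.0
= 478.0 ms


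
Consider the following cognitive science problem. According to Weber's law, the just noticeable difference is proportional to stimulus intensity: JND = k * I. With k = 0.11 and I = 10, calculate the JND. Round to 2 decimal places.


JND = k * I
JND = 0.11 * 10
= 1.10


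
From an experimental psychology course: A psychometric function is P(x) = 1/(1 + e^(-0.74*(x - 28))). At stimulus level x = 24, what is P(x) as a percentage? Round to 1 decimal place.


P(x) = 1/(1 + e^(-0.74*(24 - 28)))
Exponent = -0.74 * -4 = 2.96
e^(2.96) = 19.297972
P = 1/(1 + 19.297972) = 0.049266
Percentage = 4.9


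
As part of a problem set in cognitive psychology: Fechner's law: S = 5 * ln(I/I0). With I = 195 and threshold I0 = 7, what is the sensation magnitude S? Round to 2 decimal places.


S = 5 * ln(195/7)
I/I0 = 27.857143
ln(27.857143) = 3.3271
S = 5 * 3.3271
= 16.64


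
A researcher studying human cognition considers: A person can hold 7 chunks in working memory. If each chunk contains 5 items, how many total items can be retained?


Total items = chunks * items_per_chunk
= 7 * 5
= 35


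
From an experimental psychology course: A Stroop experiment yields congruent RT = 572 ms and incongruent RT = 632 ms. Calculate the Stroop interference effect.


Stroop effect = RT(incongruent) - RT(congruent)
= 632 - 572
= 60 ms


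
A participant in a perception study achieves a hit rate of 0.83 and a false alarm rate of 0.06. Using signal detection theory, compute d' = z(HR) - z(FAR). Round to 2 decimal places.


d' = z(HR) - z(FAR)
z(0.83) = 0.9542
z(0.06) = -1.5548
d' = 0.9542 - -1.5548
= 2.51


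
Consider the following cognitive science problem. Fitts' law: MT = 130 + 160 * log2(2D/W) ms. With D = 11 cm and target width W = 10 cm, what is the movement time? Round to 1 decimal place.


MT = 130 + 160 * log2(2*11/10)
2D/W = 2.2
log2(2.2) = 1.1375
MT = 130 + 160 * 1.1375
= 312.0 ms


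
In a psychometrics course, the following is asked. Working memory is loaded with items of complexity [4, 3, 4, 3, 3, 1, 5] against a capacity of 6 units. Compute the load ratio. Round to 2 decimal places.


Total complexity = 4 + 3 + 4 + 3 + 3 + 1 + 5 = 23
Load = total / capacity = 23 / 6
= 3.83


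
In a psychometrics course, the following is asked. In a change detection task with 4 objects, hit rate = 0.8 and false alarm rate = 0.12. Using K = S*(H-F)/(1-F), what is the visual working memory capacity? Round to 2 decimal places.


K = S * (H - F) / (1 - F)
H - F = 0.68
1 - F = 0.88
K = 4 * 0.68 / 0.88
= 3.09


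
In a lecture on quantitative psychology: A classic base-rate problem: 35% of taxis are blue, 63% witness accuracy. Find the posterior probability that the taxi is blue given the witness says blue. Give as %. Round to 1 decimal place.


P(blue | says blue) = P(says blue | blue)*P(blue) / [P(says blue | blue)*P(blue) + P(says blue | not blue)*P(not blue)]
Numerator = 0.63 * 0.35 = 0.2205
False identification = 0.37 * 0.65 = 0.2405
P = 0.2205 / (0.2205 + 0.2405)
= 0.2205 / 0.461
As percentage = 47.8


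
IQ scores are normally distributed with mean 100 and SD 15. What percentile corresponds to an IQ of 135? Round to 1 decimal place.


z = (IQ - mean) / SD
z = (135 - 100) / 15 = 2.3333
Percentile = Phi(2.3333) * 100
Phi(2.3333) = 0.990184
= 99.0


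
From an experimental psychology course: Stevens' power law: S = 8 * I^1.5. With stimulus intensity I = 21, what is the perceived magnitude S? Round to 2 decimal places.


S = 8 * 21^1.5
21^1.5 = 96.2341
S = 8 * 96.2341
= 769.87


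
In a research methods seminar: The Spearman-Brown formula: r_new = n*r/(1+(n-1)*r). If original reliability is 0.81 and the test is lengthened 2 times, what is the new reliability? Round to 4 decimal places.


r_new = n*r / (1 + (n-1)*r)
Numerator = 2 * 0.81 = 1.62
Denominator = 1 + 1 * 0.81 = 1.81
r_new = 1.62 / 1.81
= 0.8950


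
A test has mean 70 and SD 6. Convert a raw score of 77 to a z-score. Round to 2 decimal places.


z = (X - mu) / sigma
= (77 - 70) / 6
= 7 / 6
= 1.17


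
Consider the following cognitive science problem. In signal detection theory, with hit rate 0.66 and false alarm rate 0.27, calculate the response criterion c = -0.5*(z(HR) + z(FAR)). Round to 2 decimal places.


c = -0.5 * (z(HR) + z(FAR))
z(0.66) = 0.4125
z(0.27) = -0.6128
c = -0.5 * (0.4125 + -0.6128)
= -0.5 * -0.2003
= 0.10


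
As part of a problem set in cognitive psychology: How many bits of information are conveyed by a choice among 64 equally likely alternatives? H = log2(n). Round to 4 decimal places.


H = log2(n)
H = log2(64)
= 6.0000


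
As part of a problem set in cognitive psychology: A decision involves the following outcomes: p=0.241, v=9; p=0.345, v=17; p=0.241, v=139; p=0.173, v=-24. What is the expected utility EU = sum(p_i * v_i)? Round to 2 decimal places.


EU = sum(p_i * v_i)
0.241 * 9 = 2.169
0.345 * 17 = 5.865
0.241 * 139 = 33.499
0.173 * -24 = -4.152
EU = 2.169 + 5.865 + 33.499 + -4.152
= 37.38


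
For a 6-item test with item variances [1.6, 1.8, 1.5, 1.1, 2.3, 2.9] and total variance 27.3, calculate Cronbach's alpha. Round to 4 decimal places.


alpha = (k/(k-1)) * (1 - sum(s_i^2)/s_total^2)
sum(item variances) = 11.2
k/(k-1) = 6/5 = 1.2
1 - 11.2/27.3 = 1 - 0.410256 = 0.589744
alpha = 1.2 * 0.589744
= 0.7077


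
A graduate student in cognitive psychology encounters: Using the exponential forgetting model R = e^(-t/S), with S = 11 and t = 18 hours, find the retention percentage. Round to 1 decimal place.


R = e^(-t/S)
-t/S = -18/11 = -1.636364
R = e^(-1.636364) = 0.194687
Percentage = 0.194687 * 100
= 19.5


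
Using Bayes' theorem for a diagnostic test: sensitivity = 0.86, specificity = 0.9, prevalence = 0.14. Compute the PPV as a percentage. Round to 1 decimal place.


PPV = (sens * prev) / (sens * prev + (1-spec) * (1-prev))
Numerator = 0.86 * 0.14 = 0.1204
P(positive and no disease) = (1 - spec) * (1 - prev) = (1 - 0.9) * (1 - 0.14) = 0.086
Denominator = 0.1204 + 0.086 = 0.2064
PPV = 0.1204 / 0.2064 = 0.583333
As percentage = 58.3


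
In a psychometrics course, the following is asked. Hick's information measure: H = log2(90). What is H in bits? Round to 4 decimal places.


H = log2(n)
H = log2(90)
= 6.4919


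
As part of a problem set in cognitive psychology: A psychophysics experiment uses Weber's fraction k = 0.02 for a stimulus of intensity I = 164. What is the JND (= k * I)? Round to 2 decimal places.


JND = k * I
JND = 0.02 * 164
= 3.28


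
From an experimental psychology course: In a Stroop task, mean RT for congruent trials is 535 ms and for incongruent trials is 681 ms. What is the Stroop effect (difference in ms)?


Stroop effect = RT(incongruent) - RT(congruent)
= 681 - 535
= 146 ms


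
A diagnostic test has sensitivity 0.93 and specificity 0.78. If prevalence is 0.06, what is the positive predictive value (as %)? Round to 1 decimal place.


PPV = (sens * prev) / (sens * prev + (1-spec) * (1-prev))
Numerator = 0.93 * 0.06 = 0.0558
P(positive and no disease) = (1 - spec) * (1 - prev) = (1 - 0.78) * (1 - 0.06) = 0.2068
Denominator = 0.0558 + 0.2068 = 0.2626
PPV = 0.0558 / 0.2626 = 0.21249
As percentage = 21.2


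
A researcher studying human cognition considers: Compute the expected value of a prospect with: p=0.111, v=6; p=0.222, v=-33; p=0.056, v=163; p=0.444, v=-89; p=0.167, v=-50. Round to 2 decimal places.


EU = sum(p_i * v_i)
0.111 * 6 = 0.666
0.222 * -33 = -7.326
0.056 * 163 = 9.128
0.444 * -89 = -39.516
0.167 * -50 = -8.35
EU = 0.666 + -7.326 + 9.128 + -39.516 + -8.35
= -45.40


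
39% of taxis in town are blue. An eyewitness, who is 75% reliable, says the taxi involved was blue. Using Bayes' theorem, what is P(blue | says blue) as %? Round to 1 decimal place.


P(blue | says blue) = P(says blue | blue)*P(blue) / [P(says blue | blue)*P(blue) + P(says blue | not blue)*P(not blue)]
Numerator = 0.75 * 0.39 = 0.2925
False identification = 0.25 * 0.61 = 0.1525
P = 0.2925 / (0.2925 + 0.1525)
= 0.2925 / 0.445
As percentage = 65.7


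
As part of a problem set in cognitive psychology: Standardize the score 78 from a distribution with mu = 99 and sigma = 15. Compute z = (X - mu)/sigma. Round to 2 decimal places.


z = (X - mu) / sigma
= (78 - 99) / 15
= -21 / 15
= -1.40


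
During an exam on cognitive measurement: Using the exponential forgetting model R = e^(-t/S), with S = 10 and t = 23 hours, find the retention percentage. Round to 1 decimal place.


R = e^(-t/S)
-t/S = -23/10 = -2.3
R = e^(-2.3) = 0.100259
Percentage = 0.100259 * 100
= 10.0


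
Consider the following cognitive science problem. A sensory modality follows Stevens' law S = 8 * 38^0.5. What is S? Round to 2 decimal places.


S = 8 * 38^0.5
38^0.5 = 6.1644
S = 8 * 6.1644
= 49.32


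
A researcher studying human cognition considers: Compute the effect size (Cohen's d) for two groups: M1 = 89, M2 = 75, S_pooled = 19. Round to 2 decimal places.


Cohen's d = (M1 - M2) / S_pooled
= (89 - 75) / 19
= 14 / 19
= 0.74


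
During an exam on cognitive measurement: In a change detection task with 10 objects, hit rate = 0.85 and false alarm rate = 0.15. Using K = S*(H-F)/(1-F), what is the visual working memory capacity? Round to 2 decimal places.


K = S * (H - F) / (1 - F)
H - F = 0.7
1 - F = 0.85
K = 10 * 0.7 / 0.85
= 8.24


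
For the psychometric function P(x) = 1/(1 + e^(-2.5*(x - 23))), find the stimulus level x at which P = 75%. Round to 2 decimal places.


At P = 0.75: 0.75 = 1/(1 + e^(-k*(x-x0)))
Solving: e^(-k*(x-x0)) = 1/3
x = x0 + ln(3)/k
ln(3) = 1.0986
x = 23 + 1.0986/2.5
= 23 + 0.4394
= 23.44


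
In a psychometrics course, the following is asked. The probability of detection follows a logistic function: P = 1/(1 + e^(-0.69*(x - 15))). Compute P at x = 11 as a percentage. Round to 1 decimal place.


P(x) = 1/(1 + e^(-0.69*(11 - 15)))
Exponent = -0.69 * -4 = 2.76
e^(2.76) = 15.799843
P = 1/(1 + 15.799843) = 0.059524
Percentage = 6.0


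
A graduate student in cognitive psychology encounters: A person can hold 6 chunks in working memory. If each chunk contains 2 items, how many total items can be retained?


Total items = chunks * items_per_chunk
= 6 * 2
= 12


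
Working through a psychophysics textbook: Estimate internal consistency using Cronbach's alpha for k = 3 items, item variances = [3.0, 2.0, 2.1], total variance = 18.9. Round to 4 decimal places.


alpha = (k/(k-1)) * (1 - sum(s_i^2)/s_total^2)
sum(item variances) = 7.1
k/(k-1) = 3/2 = 1.5
1 - 7.1/18.9 = 1 - 0.375661 = 0.624339
alpha = 1.5 * 0.624339
= 0.9365


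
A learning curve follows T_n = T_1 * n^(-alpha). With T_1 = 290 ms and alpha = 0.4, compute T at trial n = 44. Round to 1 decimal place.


T_n = 290 * 44^(-0.4)
44^(-0.4) = 0.220099
T_n = 290 * 0.220099
= 63.8 ms


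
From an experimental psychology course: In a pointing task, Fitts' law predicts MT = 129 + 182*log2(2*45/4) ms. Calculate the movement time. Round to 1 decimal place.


MT = 129 + 182 * log2(2*45/4)
2D/W = 22.5
log2(22.5) = 4.4919
MT = 129 + 182 * 4.4919
= 946.5 ms


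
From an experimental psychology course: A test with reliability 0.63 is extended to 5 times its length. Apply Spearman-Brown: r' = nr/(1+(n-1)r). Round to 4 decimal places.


r_new = n*r / (1 + (n-1)*r)
Numerator = 5 * 0.63 = 3.15
Denominator = 1 + 4 * 0.63 = 3.52
r_new = 3.15 / 3.52
= 0.8949


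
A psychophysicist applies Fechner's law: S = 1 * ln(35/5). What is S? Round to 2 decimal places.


S = 1 * ln(35/5)
I/I0 = 7.0
ln(7.0) = 1.9459
S = 1 * 1.9459
= 1.95


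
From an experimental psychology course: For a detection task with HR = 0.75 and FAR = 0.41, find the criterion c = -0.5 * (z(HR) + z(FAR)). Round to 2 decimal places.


c = -0.5 * (z(HR) + z(FAR))
z(0.75) = 0.6745
z(0.41) = -0.2275
c = -0.5 * (0.6745 + -0.2275)
= -0.5 * 0.447
= -0.22


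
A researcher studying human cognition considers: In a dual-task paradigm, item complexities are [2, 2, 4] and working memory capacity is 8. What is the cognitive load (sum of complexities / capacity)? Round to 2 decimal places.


Total complexity = 2 + 2 + 4 = 8
Load = total / capacity = 8 / 8
= 1.00


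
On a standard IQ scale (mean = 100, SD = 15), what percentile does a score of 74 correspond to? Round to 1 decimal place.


z = (IQ - mean) / SD
z = (74 - 100) / 15 = -1.7333
Percentile = Phi(-1.7333) * 100
Phi(-1.7333) = 0.041521
= 4.2


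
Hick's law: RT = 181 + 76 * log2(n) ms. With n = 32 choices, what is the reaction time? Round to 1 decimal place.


RT = 181 + 76 * log2(32)
log2(32) = 5.0
RT = 181 + 76 * 5.0
= 181 + 380.0
= 561.0 ms


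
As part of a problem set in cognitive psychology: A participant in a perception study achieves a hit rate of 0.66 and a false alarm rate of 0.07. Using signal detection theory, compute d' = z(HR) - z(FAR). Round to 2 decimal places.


d' = z(HR) - z(FAR)
z(0.66) = 0.4125
z(0.07) = -1.4758
d' = 0.4125 - -1.4758
= 1.89


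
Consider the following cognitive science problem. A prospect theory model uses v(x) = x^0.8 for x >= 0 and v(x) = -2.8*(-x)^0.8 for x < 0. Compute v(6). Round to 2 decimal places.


Since x = 6 >= 0, use v(x) = x^0.8
6^0.8 = 4.193
v(6) = 4.19


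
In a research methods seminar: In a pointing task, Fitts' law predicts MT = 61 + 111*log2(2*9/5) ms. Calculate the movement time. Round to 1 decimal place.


MT = 61 + 111 * log2(2*9/5)
2D/W = 3.6
log2(3.6) = 1.848
MT = 61 + 111 * 1.848
= 266.1 ms


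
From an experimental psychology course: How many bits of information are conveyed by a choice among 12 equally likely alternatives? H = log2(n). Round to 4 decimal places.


H = log2(n)
H = log2(12)
= 3.5850


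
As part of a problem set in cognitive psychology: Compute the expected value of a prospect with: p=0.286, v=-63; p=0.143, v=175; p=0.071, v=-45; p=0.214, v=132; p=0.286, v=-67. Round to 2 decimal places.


EU = sum(p_i * v_i)
0.286 * -63 = -18.018
0.143 * 175 = 25.025
0.071 * -45 = -3.195
0.214 * 132 = 28.248
0.286 * -67 = -19.162
EU = -18.018 + 25.025 + -3.195 + 28.248 + -19.162
= 12.90


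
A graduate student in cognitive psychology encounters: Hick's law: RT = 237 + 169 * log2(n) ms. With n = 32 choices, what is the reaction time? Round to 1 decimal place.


RT = 237 + 169 * log2(32)
log2(32) = 5.0
RT = 237 + 169 * 5.0
= 237 + 845.0
= 1082.0 ms


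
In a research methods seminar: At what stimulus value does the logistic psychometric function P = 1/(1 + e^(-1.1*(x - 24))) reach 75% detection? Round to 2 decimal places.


At P = 0.75: 0.75 = 1/(1 + e^(-k*(x-x0)))
Solving: e^(-k*(x-x0)) = 1/3
x = x0 + ln(3)/k
ln(3) = 1.0986
x = 24 + 1.0986/1.1
= 24 + 0.9987
= 25.00


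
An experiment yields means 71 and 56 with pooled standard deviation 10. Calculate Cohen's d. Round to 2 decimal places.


Cohen's d = (M1 - M2) / S_pooled
= (71 - 56) / 10
= 15 / 10
= 1.50


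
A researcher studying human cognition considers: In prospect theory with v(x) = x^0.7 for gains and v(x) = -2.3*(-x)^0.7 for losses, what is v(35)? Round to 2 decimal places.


Since x = 35 >= 0, use v(x) = x^0.7
35^0.7 = 12.0461
v(35) = 12.05


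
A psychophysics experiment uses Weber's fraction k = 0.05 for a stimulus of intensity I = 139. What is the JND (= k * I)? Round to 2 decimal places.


JND = k * I
JND = 0.05 * 139
= 6.95


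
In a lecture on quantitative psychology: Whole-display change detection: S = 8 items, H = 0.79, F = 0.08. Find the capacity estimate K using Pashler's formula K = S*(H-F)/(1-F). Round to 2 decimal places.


K = S * (H - F) / (1 - F)
H - F = 0.71
1 - F = 0.92
K = 8 * 0.71 / 0.92
= 6.17


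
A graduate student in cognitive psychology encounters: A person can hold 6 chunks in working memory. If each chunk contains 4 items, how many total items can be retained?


Total items = chunks * items_per_chunk
= 6 * 4
= 24


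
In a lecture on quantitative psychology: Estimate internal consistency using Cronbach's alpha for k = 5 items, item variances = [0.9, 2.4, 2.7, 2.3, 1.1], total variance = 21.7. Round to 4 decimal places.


alpha = (k/(k-1)) * (1 - sum(s_i^2)/s_total^2)
sum(item variances) = 9.4
k/(k-1) = 5/4 = 1.25
1 - 9.4/21.7 = 1 - 0.43318 = 0.56682
alpha = 1.25 * 0.56682
= 0.7085


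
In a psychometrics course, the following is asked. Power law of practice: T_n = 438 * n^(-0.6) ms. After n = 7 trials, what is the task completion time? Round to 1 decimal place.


T_n = 438 * 7^(-0.6)
7^(-0.6) = 0.311129
T_n = 438 * 0.311129
= 136.3 ms


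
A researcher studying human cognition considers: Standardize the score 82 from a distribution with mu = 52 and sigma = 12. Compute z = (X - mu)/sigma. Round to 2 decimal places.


z = (X - mu) / sigma
= (82 - 52) / 12
= 30 / 12
= 2.50


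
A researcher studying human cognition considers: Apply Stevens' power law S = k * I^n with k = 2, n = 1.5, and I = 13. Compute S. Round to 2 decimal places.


S = 2 * 13^1.5
13^1.5 = 46.8722
S = 2 * 46.8722
= 93.74


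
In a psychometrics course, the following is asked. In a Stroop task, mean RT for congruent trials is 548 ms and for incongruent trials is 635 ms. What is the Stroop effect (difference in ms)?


Stroop effect = RT(incongruent) - RT(congruent)
= 635 - 548
= 87 ms


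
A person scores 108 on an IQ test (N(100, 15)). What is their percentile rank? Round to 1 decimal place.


z = (IQ - mean) / SD
z = (108 - 100) / 15 = 0.5333
Percentile = Phi(0.5333) * 100
Phi(0.5333) = 0.703087
= 70.3


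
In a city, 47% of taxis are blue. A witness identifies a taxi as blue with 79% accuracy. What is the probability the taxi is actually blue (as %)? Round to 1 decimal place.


P(blue | says blue) = P(says blue | blue)*P(blue) / [P(says blue | blue)*P(blue) + P(says blue | not blue)*P(not blue)]
Numerator = 0.79 * 0.47 = 0.3713
False identification = 0.21 * 0.53 = 0.1113
P = 0.3713 / (0.3713 + 0.1113)
= 0.3713 / 0.4826
As percentage = 76.9


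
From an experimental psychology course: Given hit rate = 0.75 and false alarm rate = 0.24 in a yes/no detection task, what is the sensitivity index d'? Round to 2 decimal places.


d' = z(HR) - z(FAR)
z(0.75) = 0.6745
z(0.24) = -0.7063
d' = 0.6745 - -0.7063
= 1.38


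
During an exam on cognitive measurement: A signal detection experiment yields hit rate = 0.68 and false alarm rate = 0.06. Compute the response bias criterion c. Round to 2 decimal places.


c = -0.5 * (z(HR) + z(FAR))
z(0.68) = 0.4677
z(0.06) = -1.5548
c = -0.5 * (0.4677 + -1.5548)
= -0.5 * -1.0871
= 0.54


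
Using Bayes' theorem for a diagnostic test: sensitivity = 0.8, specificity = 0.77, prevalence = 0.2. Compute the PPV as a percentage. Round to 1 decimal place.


PPV = (sens * prev) / (sens * prev + (1-spec) * (1-prev))
Numerator = 0.8 * 0.2 = 0.16
P(positive and no disease) = (1 - spec) * (1 - prev) = (1 - 0.77) * (1 - 0.2) = 0.184
Denominator = 0.16 + 0.184 = 0.344
PPV = 0.16 / 0.344 = 0.465116
As percentage = 46.5


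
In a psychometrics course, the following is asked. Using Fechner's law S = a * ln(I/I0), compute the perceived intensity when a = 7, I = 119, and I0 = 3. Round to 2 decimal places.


S = 7 * ln(119/3)
I/I0 = 39.666667
ln(39.666667) = 3.6805
S = 7 * 3.6805
= 25.76


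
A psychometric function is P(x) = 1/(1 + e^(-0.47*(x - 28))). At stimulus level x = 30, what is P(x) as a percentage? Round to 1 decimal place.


P(x) = 1/(1 + e^(-0.47*(30 - 28)))
Exponent = -0.47 * 2 = -0.94
e^(-0.94) = 0.390628
P = 1/(1 + 0.390628) = 0.7191
Percentage = 71.9


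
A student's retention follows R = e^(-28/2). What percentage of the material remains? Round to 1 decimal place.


R = e^(-t/S)
-t/S = -28/2 = -14.0
R = e^(-14.0) = 1e-06
Percentage = 1e-06 * 100
= 0.0


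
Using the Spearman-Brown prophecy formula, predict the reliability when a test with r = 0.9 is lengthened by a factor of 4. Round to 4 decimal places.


r_new = n*r / (1 + (n-1)*r)
Numerator = 4 * 0.9 = 3.6
Denominator = 1 + 3 * 0.9 = 3.7
r_new = 3.6 / 3.7
= 0.9730


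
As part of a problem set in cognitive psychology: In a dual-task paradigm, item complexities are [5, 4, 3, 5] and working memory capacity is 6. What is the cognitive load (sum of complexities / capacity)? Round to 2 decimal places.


Total complexity = 5 + 4 + 3 + 5 = 17
Load = total / capacity = 17 / 6
= 2.83


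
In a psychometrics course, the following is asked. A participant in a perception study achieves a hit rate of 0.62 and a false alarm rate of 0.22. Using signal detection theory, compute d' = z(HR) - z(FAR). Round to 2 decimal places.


d' = z(HR) - z(FAR)
z(0.62) = 0.3055
z(0.22) = -0.7722
d' = 0.3055 - -0.7722
= 1.08


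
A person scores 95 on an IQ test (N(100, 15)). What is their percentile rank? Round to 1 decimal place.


z = (IQ - mean) / SD
z = (95 - 100) / 15 = -0.3333
Percentile = Phi(-0.3333) * 100
Phi(-0.3333) = 0.369454
= 36.9


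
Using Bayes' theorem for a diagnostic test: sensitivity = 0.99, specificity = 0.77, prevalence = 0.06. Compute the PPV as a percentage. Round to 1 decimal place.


PPV = (sens * prev) / (sens * prev + (1-spec) * (1-prev))
Numerator = 0.99 * 0.06 = 0.0594
P(positive and no disease) = (1 - spec) * (1 - prev) = (1 - 0.77) * (1 - 0.06) = 0.2162
Denominator = 0.0594 + 0.2162 = 0.2756
PPV = 0.0594 / 0.2756 = 0.21553
As percentage = 21.6


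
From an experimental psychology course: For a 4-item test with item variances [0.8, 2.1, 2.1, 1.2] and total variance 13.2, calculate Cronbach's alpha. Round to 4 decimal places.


alpha = (k/(k-1)) * (1 - sum(s_i^2)/s_total^2)
sum(item variances) = 6.2
k/(k-1) = 4/3 = 1.333333
1 - 6.2/13.2 = 1 - 0.469697 = 0.530303
alpha = 1.333333 * 0.530303
= 0.7071


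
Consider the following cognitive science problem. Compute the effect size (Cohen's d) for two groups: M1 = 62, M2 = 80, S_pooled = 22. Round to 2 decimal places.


Cohen's d = (M1 - M2) / S_pooled
= (62 - 80) / 22
= -18 / 22
= -0.82


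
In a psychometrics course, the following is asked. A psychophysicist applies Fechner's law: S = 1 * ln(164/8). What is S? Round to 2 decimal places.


S = 1 * ln(164/8)
I/I0 = 20.5
ln(20.5) = 3.0204
S = 1 * 3.0204
= 3.02


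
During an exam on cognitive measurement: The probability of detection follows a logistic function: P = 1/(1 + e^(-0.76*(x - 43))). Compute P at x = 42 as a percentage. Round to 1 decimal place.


P(x) = 1/(1 + e^(-0.76*(42 - 43)))
Exponent = -0.76 * -1 = 0.76
e^(0.76) = 2.138276
P = 1/(1 + 2.138276) = 0.318646
Percentage = 31.9


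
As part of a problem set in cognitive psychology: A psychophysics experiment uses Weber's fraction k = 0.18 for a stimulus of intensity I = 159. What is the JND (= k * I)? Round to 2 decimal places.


JND = k * I
JND = 0.18 * 159
= 28.62


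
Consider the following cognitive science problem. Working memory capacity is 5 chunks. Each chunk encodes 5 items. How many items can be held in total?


Total items = chunks * items_per_chunk
= 5 * 5
= 25


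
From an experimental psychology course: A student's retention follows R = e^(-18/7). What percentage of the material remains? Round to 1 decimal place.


R = e^(-t/S)
-t/S = -18/7 = -2.571429
R = e^(-2.571429) = 0.076426
Percentage = 0.076426 * 100
= 7.6


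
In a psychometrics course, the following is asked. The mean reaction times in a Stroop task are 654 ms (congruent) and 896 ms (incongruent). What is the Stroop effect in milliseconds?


Stroop effect = RT(incongruent) - RT(congruent)
= 896 - 654
= 242 ms


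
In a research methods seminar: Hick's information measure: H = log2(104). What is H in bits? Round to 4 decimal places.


H = log2(n)
H = log2(104)
= 6.7004


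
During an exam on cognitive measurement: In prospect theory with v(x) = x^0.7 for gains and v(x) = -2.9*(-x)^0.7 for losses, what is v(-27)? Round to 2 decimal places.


Since x = -27 < 0, use v(x) = -lambda*(-x)^alpha
(-x) = 27
27^0.7 = 10.0451
v(-27) = -2.9 * 10.0451
= -29.13


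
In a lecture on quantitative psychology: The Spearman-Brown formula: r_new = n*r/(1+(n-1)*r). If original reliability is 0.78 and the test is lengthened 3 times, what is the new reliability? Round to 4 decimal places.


r_new = n*r / (1 + (n-1)*r)
Numerator = 3 * 0.78 = 2.34
Denominator = 1 + 2 * 0.78 = 2.56
r_new = 2.34 / 2.56
= 0.9141


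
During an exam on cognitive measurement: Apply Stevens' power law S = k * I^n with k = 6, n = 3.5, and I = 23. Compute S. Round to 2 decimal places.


S = 6 * 23^3.5
23^3.5 = 58350.8821
S = 6 * 58350.8821
= 350105.29


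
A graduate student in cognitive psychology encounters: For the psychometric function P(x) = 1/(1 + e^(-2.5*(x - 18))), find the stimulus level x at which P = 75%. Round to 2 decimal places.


At P = 0.75: 0.75 = 1/(1 + e^(-k*(x-x0)))
Solving: e^(-k*(x-x0)) = 1/3
x = x0 + ln(3)/k
ln(3) = 1.0986
x = 18 + 1.0986/2.5
= 18 + 0.4394
= 18.44


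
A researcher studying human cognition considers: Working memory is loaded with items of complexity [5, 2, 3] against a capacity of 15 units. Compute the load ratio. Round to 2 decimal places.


Total complexity = 5 + 2 + 3 = 10
Load = total / capacity = 10 / 15
= 0.67


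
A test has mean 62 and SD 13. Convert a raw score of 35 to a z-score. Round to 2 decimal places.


z = (X - mu) / sigma
= (35 - 62) / 13
= -27 / 13
= -2.08


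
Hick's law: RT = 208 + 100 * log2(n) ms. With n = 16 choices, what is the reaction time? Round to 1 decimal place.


RT = 208 + 100 * log2(16)
log2(16) = 4.0
RT = 208 + 100 * 4.0
= 208 + 400.0
= 608.0 ms


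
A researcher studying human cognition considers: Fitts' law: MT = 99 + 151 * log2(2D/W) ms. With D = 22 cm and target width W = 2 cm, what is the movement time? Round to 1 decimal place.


MT = 99 + 151 * log2(2*22/2)
2D/W = 22.0
log2(22.0) = 4.4594
MT = 99 + 151 * 4.4594
= 772.4 ms


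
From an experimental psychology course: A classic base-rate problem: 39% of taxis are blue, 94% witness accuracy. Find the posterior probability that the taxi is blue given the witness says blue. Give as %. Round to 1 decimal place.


P(blue | says blue) = P(says blue | blue)*P(blue) / [P(says blue | blue)*P(blue) + P(says blue | not blue)*P(not blue)]
Numerator = 0.94 * 0.39 = 0.3666
False identification = 0.06 * 0.61 = 0.0366
P = 0.3666 / (0.3666 + 0.0366)
= 0.3666 / 0.4032
As percentage = 90.9


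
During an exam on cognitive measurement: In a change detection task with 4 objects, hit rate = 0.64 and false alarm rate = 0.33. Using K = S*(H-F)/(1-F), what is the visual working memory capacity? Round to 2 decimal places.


K = S * (H - F) / (1 - F)
H - F = 0.31
1 - F = 0.67
K = 4 * 0.31 / 0.67
= 1.85


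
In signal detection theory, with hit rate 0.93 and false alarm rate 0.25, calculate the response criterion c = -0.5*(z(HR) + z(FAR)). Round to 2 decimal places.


c = -0.5 * (z(HR) + z(FAR))
z(0.93) = 1.4758
z(0.25) = -0.6745
c = -0.5 * (1.4758 + -0.6745)
= -0.5 * 0.8013
= -0.40


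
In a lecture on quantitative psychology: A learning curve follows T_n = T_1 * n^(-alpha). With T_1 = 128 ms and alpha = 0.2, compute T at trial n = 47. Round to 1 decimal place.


T_n = 128 * 47^(-0.2)
47^(-0.2) = 0.462999
T_n = 128 * 0.462999
= 59.3 ms


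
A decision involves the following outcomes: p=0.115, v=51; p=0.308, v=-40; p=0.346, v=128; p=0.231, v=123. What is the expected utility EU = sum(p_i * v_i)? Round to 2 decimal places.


EU = sum(p_i * v_i)
0.115 * 51 = 5.865
0.308 * -40 = -12.32
0.346 * 128 = 44.288
0.231 * 123 = 28.413
EU = 5.865 + -12.32 + 44.288 + 28.413
= 66.25
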